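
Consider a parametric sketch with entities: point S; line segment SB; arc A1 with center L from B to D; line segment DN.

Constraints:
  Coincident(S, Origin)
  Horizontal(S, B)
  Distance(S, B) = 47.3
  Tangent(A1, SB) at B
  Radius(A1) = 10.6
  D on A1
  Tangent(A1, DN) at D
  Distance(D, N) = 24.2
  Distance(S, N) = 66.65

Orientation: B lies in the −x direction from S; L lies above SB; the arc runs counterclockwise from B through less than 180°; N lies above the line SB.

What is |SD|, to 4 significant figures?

43.55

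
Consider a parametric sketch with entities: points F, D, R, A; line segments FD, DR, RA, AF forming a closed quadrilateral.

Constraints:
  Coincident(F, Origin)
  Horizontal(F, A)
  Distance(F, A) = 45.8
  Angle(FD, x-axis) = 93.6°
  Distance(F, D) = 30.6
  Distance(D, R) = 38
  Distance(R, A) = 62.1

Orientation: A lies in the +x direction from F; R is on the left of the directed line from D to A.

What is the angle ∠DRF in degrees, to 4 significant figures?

20.77°

F is at the origin; FA is horizontal with |FA| = 45.8 and A in +x, so A = (45.8, 0). FD runs at 93.6° with |FD| = 30.6, so D = (-1.921, 30.54). R is determined by |DR| = 38.0 and |RA| = 62.1 together: it lies at the intersection of circle(D, 38.0) and circle(A, 62.1). With |DA| = 56.66, the foot of the radical line on DA is 7.039 from D and the perpendicular offset is √(38.0² − 7.039²) = 37.34. Taking the left-of-DA solution: R = (24.14, 58.20).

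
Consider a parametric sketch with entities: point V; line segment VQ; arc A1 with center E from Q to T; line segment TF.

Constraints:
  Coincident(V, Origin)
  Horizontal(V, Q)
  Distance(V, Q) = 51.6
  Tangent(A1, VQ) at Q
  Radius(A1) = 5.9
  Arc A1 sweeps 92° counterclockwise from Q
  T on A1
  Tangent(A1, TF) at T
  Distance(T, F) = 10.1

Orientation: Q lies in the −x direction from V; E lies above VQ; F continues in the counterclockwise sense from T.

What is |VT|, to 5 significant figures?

46.110

The tangent condition forces EQ to be normal to VQ, so E = Q + (0, 5.9) = (-51.600, 5.9000). On A1, Q sits at bearing -90° from E; a 92° counterclockwise sweep puts T at bearing 2°, so T = E + 5.9·(cos 2°, sin 2°) = (-45.704, 6.1059). Then |VT| = |T − V| = 46.110.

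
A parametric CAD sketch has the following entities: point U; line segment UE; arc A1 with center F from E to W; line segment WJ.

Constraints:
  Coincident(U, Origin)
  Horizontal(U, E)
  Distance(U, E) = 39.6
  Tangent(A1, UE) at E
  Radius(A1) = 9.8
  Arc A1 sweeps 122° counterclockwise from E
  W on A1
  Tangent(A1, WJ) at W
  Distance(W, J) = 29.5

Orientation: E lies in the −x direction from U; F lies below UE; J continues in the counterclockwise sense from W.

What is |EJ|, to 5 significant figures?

40.675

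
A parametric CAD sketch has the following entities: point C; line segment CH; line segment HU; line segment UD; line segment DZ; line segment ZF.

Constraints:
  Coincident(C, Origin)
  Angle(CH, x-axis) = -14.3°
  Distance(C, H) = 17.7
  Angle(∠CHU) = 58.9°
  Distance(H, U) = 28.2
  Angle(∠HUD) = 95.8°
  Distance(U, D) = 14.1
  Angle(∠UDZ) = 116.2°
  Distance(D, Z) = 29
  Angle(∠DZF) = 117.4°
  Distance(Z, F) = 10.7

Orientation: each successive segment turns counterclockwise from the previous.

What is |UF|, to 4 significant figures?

40.27

C is at the origin; CH runs at -14.3° with length 17.7, so H = (17.15, -4.372). ∠CHU = 58.9° gives HU at 106.8° from the x-axis; with |HU| = 28.2, U = (9.001, 22.62). ∠HUD = 95.8° gives UD at -169.0° from the x-axis; with |UD| = 14.1, D = (-4.840, 19.93). ∠UDZ = 116.2° gives DZ at -105.2° from the x-axis; with |DZ| = 29.0, Z = (-12.44, -8.051). ∠DZF = 117.4° gives ZF at -42.60° from the x-axis; with |ZF| = 10.7, F = (-4.567, -15.29). Then |UF| = |F − U| = 40.27.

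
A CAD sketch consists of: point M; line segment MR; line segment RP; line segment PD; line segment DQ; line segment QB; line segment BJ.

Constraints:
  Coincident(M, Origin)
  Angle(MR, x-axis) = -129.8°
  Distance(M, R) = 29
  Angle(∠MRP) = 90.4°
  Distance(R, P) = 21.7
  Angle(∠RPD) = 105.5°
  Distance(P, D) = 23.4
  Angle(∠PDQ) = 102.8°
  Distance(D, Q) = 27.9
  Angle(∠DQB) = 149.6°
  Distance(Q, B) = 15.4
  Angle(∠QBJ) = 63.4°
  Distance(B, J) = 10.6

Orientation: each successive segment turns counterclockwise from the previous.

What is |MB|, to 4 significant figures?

13.33

∠PDQ = 102.8° gives DQ at 111.5° from the x-axis; with |DQ| = 27.9, Q = (7.117, 2.859). ∠DQB = 149.6° gives QB at 141.9° from the x-axis; with |QB| = 15.4, B = (-5.002, 12.36). Then |MB| = |B − M| = 13.33.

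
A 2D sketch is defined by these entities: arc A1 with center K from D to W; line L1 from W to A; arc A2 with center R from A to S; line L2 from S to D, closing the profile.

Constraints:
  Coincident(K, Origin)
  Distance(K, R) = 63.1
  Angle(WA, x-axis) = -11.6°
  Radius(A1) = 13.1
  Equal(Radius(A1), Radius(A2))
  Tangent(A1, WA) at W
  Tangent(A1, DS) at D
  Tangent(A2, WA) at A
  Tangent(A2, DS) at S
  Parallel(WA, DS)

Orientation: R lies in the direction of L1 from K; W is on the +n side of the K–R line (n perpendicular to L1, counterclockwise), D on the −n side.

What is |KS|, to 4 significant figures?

64.45

The slot axis is L1's direction at -11.6°, so u = (cos -11.6°, sin -11.6°) = (0.9796, -0.2011) and n = (−sin -11.6°, cos -11.6°) = (0.2011, 0.9796). K is at the origin and R lies 63.1 along u from K, so R = 63.1·u = (61.81, -12.69). Tangency of A1 to both parallel lines with radius 13.1 puts W and D at K ± 13.1·n: W = (2.634, 12.83), D = (-2.634, -12.83). Equal radii place A and S the same way about R: A = R + 13.1·n = (64.45, 0.1444), S = R − 13.1·n = (59.18, -25.52). Then |KS| = |S − K| = 64.45.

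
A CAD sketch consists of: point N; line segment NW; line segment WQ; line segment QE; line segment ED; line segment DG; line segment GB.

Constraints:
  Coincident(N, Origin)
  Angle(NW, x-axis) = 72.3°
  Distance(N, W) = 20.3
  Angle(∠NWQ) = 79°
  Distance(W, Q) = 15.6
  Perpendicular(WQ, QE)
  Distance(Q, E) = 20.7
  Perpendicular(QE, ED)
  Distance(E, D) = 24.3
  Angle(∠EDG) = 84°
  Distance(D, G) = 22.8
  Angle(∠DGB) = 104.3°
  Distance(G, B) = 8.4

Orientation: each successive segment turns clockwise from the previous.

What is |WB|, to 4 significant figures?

3.761

N is at the origin; NW runs at 72.3° with length 20.3, so W = (6.172, 19.34). ∠NWQ = 79.0° gives WQ at -28.70° from the x-axis; with |WQ| = 15.6, Q = (19.86, 11.85). WQ is perpendicular to QE, so QE runs at -118.7°; with |QE| = 20.7, E = (9.915, -6.309). The perpendicularity gives ED at right angles to QE, so ED runs at 151.3°; with |ED| = 24.3, D = (-11.40, 5.360). ∠EDG = 84.0° gives DG at 55.30° from the x-axis; with |DG| = 22.8, G = (1.580, 24.10). ∠DGB = 104.3° gives GB at -20.40° from the x-axis; with |GB| = 8.4, B = (9.453, 21.18). Then |WB| = |B − W| = 3.761.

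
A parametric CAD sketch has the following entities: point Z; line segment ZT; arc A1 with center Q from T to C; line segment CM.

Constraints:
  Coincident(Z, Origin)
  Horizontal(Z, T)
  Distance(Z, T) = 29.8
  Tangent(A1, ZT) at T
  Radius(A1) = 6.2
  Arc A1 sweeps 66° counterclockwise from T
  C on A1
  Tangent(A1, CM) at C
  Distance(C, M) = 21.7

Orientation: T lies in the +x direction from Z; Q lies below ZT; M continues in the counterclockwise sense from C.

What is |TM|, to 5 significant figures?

27.610

Z is at the origin; ZT is horizontal with |ZT| = 29.8 and T on the +x side, so T = (29.800, 0.0000). A1 meets ZT tangentially, so QT is at right angles to ZT, so Q = T + (0, -6.2) = (29.800, -6.2000). On A1, T sits at bearing 90° from Q; a 66° counterclockwise sweep puts C at bearing 156°, so C = Q + 6.2·(cos 156°, sin 156°) = (24.136, -3.6782). Since A1 is tangent to CM there, QC ⟂ CM, so CM runs along (−sin 156°, cos 156°); with |CM| = 21.7, M = (15.310, -23.502). Then |TM| = |M − T| = 27.610.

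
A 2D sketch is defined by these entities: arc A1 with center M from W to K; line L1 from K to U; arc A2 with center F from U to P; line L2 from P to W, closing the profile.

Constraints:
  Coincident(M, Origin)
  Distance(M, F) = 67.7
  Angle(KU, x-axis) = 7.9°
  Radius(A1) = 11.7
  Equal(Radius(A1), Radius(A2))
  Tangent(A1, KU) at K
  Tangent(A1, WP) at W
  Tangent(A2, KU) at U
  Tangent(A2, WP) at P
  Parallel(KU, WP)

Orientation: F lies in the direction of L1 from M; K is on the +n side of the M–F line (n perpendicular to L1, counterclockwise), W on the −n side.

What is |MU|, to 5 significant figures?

68.704

The slot axis is L1's direction at 7.9°, so u = (cos 7.9°, sin 7.9°) = (0.99051, 0.13744) and n = (−sin 7.9°, cos 7.9°) = (-0.13744, 0.99051). M is at the origin and F lies 67.7 along u from M, so F = 67.7·u = (67.057, 9.3050). Tangency of A1 to both parallel lines with radius 11.7 puts K and W at M ± 11.7·n: K = (-1.6081, 11.589), W = (1.6081, -11.589). Equal radii place U and P the same way about F: U = F + 11.7·n = (65.449, 20.894), P = F − 11.7·n = (68.666, -2.2840). Then |MU| = |U − M| = 68.704.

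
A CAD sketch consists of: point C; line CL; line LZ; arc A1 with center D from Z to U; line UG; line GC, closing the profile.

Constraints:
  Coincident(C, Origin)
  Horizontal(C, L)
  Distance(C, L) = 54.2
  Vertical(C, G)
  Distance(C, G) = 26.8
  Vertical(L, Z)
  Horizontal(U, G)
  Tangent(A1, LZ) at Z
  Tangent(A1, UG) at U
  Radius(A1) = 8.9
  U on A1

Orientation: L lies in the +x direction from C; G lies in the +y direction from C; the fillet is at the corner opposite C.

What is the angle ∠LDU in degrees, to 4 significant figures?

153.6°

The virtual corner opposite C is at (54.20, 26.80). A1 meets LZ tangentially, so DZ is at right angles to LZ and tangency of A1 to UG means the radius DU is perpendicular to UG, with radius 8.9, so the center D sits 8.9 in from both sides at D = (45.30, 17.90). That places the tangent points at Z = (54.20, 17.90) on LZ and U = (45.30, 26.80) on UG. Then cos ∠LDU = DL·DU / (|DL||DU|), giving 153.6°.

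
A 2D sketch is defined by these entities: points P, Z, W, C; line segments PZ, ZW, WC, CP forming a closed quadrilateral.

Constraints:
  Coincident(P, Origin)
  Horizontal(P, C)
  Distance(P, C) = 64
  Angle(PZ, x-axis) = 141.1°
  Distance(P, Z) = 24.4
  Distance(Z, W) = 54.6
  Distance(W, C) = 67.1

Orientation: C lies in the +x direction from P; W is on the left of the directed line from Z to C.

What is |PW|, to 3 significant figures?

56.2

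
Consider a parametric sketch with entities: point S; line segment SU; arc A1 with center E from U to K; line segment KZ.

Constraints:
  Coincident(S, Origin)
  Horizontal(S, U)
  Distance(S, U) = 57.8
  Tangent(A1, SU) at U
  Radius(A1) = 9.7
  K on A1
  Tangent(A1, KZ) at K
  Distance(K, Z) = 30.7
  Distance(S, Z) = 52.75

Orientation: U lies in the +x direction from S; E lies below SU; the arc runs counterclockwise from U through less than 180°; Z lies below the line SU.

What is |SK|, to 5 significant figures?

49.053

S is at the origin; SU is horizontal with |SU| = 57.8 and U on the +x side, so U = (57.800, 0.0000). The tangent condition forces EU to be normal to SU, so E = U + (0, -9.7) = (57.800, -9.7000). Since EK ⟂ KZ (tangency), |EZ| = √(9.7² + 30.7²) = 32.196 regardless of where K sits on A1. So Z lies on both circle(S, 52.75) and circle(E, 32.196); the below-SU intersection is Z = (38.825, -35.710). K is the foot of the tangent from Z: K = (48.605, -6.6097).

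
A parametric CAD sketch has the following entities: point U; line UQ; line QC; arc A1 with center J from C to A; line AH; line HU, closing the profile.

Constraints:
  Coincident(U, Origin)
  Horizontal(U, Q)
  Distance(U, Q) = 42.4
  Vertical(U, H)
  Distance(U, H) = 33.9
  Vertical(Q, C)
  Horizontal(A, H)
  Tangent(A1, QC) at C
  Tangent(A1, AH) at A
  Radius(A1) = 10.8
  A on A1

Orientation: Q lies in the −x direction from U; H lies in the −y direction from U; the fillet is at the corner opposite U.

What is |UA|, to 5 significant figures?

46.344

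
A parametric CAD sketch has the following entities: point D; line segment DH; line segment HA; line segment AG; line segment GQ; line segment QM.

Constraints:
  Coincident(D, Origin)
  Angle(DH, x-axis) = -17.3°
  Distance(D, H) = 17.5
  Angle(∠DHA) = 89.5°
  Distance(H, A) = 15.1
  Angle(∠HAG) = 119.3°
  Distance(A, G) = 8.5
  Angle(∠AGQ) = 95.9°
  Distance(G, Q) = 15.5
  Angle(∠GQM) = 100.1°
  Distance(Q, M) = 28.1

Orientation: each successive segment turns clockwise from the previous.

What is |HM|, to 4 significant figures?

13.81

D is at the origin; DH runs at -17.3° with length 17.5, so H = (16.71, -5.204). ∠DHA = 89.5° gives HA at -107.8° from the x-axis; with |HA| = 15.1, A = (12.09, -19.58). ∠HAG = 119.3° gives AG at -168.5° from the x-axis; with |AG| = 8.5, G = (3.763, -21.28). ∠AGQ = 95.9° gives GQ at 107.4° from the x-axis; with |GQ| = 15.5, Q = (-0.8722, -6.485). ∠GQM = 100.1° gives QM at 27.50° from the x-axis; with |QM| = 28.1, M = (24.05, 6.490). Then |HM| = |M − H| = 13.81.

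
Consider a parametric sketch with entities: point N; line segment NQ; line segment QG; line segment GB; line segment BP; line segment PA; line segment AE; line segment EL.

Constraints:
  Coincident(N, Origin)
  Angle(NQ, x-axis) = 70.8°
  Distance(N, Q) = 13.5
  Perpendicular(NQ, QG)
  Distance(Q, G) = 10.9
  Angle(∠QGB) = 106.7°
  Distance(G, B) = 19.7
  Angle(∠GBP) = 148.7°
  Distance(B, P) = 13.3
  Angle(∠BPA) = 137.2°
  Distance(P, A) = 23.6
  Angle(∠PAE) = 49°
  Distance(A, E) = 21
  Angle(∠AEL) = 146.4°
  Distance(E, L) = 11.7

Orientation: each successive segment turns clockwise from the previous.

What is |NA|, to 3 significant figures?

31.7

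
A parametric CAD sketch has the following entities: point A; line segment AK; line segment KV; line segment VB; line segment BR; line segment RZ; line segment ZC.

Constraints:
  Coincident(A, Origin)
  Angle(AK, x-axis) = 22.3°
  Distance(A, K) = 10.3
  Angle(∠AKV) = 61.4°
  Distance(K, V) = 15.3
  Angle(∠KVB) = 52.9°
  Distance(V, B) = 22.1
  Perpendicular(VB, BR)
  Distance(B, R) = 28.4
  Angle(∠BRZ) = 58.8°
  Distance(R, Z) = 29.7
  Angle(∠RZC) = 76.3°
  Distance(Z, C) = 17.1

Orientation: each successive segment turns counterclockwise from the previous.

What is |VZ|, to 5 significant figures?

13.428

A is at the origin; AK runs at 22.3° with length 10.3, so K = (9.5297, 3.9084). ∠AKV = 61.4° gives KV at 140.90° from the x-axis; with |KV| = 15.3, V = (-2.3438, 13.558). ∠KVB = 52.9° gives VB at -92.000° from the x-axis; with |VB| = 22.1, B = (-3.1151, -8.5288). VB is perpendicular to BR, so BR runs at -2.0000°; with |BR| = 28.4, R = (25.268, -9.5199). ∠BRZ = 58.8° gives RZ at 119.20° from the x-axis; with |RZ| = 29.7, Z = (10.778, 16.406). Then |VZ| = |Z − V| = 13.428.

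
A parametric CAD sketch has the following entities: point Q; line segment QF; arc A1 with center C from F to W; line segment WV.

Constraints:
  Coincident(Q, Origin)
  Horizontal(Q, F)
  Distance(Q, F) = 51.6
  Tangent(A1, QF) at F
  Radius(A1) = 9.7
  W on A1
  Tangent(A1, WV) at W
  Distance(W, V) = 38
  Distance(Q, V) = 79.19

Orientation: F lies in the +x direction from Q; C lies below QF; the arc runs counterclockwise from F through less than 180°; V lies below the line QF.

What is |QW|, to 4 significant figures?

45.89

Q is at the origin; Q and F share the same y with |QF| = 51.6 and F on the +x side, so F = (51.60, 0.000). Tangency of A1 to QF means the radius CF is perpendicular to QF, so C = F + (0, -9.7) = (51.60, -9.700). Since CW ⟂ WV (tangency), |CV| = √(9.7² + 38.0²) = 39.22 regardless of where W sits on A1. So V lies on both circle(Q, 79.19) and circle(C, 39.22); the below-QF intersection is V = (63.74, -46.99). W is the foot of the tangent from V: W = (43.41, -14.89).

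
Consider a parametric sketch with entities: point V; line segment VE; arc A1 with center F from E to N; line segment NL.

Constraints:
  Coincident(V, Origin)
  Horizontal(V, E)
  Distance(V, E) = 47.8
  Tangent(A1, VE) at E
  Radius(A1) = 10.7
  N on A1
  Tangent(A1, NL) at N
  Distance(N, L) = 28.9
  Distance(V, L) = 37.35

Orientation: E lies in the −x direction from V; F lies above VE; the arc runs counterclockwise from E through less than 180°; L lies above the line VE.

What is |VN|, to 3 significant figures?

39.1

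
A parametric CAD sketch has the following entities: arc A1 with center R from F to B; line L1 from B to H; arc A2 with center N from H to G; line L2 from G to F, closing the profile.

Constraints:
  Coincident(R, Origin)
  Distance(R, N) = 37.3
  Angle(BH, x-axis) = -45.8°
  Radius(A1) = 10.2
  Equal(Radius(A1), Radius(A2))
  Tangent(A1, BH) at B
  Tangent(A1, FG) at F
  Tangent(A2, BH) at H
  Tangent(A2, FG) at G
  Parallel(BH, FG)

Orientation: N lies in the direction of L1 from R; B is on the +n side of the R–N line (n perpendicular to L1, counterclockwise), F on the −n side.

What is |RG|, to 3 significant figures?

38.7

The slot axis is L1's direction at -45.8°, so u = (cos -45.8°, sin -45.8°) = (0.697, -0.717) and n = (−sin -45.8°, cos -45.8°) = (0.717, 0.697). R is at the origin and N lies 37.3 along u from R, so N = 37.3·u = (26.0, -26.7). Tangency of A1 to both parallel lines with radius 10.2 puts B and F at R ± 10.2·n: B = (7.31, 7.11), F = (-7.31, -7.11). Equal radii place H and G the same way about N: H = N + 10.2·n = (33.3, -19.6), G = N − 10.2·n = (18.7, -33.9). Then |RG| = |G − R| = 38.7.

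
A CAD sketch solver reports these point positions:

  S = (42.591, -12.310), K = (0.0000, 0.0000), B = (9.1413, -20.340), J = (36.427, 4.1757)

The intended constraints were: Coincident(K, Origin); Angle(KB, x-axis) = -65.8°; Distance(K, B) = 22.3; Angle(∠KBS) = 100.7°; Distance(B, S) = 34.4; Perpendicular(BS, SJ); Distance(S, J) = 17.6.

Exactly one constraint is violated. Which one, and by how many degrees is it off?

Perpendicular(BS, SJ) — off by 7.00°.

K = (0.00, 0.00) ✓; KB at -65.80° ✓; |KB| = 22.30 ✓; ∠KBS = 100.7° ✓; |BS| = 34.40 ✓; ∠(BS, SJ) = 97.00° ✗; |SJ| = 17.60 ✓.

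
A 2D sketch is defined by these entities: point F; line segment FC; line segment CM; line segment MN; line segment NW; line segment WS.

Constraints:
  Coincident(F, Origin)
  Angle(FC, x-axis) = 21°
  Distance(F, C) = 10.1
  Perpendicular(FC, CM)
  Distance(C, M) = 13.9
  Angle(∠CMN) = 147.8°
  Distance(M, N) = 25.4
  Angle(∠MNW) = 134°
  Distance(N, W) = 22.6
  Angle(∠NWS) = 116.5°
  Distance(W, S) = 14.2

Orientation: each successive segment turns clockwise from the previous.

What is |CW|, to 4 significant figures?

53.60

F is at the origin; FC runs at 21.0° with length 10.1, so C = (9.429, 3.620). The perpendicularity gives CM at right angles to FC, so CM runs at -69.00°; with |CM| = 13.9, M = (14.41, -9.357). ∠CMN = 147.8° gives MN at -101.2° from the x-axis; with |MN| = 25.4, N = (9.477, -34.27). ∠MNW = 134.0° gives NW at -147.2° from the x-axis; with |NW| = 22.6, W = (-9.520, -46.52). Then |CW| = |W − C| = 53.60.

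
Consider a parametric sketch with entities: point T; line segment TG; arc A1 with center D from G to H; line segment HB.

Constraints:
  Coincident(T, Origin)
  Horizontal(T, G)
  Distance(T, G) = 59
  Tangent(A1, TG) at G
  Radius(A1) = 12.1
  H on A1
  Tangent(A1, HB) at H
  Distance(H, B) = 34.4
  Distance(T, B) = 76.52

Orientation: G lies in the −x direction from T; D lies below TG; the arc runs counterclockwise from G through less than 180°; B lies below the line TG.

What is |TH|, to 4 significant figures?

72.24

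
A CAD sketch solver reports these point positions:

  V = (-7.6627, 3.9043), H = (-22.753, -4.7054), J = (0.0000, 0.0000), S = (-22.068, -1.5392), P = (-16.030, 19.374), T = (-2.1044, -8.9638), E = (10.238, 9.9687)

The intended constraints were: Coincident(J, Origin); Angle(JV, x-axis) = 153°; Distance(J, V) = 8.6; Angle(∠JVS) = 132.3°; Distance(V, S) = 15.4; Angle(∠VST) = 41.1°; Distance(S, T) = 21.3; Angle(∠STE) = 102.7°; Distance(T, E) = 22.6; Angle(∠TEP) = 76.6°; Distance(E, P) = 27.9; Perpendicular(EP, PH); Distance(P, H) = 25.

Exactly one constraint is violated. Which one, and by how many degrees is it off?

Perpendicular(EP, PH) — off by 4.10°.

J = (0.00, 0.00) ✓; JV at 153.0° ✓; |JV| = 8.600 ✓; ∠JVS = 132.3° ✓; |VS| = 15.40 ✓; ∠VST = 41.10° ✓; |ST| = 21.30 ✓; ∠STE = 102.7° ✓; |TE| = 22.60 ✓; ∠TEP = 76.60° ✓; |EP| = 27.90 ✓; ∠(EP, PH) = 94.10° ✗; |PH| = 25.00 ✓.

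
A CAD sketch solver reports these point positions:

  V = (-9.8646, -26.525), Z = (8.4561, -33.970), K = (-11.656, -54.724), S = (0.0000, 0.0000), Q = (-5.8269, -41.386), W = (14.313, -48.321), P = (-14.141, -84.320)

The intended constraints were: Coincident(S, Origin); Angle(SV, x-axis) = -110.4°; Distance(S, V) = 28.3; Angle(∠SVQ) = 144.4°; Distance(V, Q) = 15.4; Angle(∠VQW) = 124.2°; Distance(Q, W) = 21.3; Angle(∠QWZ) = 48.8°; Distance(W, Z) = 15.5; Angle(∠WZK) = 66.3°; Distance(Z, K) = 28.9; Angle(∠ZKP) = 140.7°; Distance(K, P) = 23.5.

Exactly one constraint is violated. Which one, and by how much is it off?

Distance(K, P) = 23.5 — off by 6.20.

S = (0.00, 0.00) ✓; SV at -110.4° ✓; |SV| = 28.30 ✓; ∠SVQ = 144.4° ✓; |VQ| = 15.40 ✓; ∠VQW = 124.2° ✓; |QW| = 21.30 ✓; ∠QWZ = 48.80° ✓; |WZ| = 15.50 ✓; ∠WZK = 66.30° ✓; |ZK| = 28.90 ✓; ∠ZKP = 140.7° ✓; |KP| = 29.70 ✗.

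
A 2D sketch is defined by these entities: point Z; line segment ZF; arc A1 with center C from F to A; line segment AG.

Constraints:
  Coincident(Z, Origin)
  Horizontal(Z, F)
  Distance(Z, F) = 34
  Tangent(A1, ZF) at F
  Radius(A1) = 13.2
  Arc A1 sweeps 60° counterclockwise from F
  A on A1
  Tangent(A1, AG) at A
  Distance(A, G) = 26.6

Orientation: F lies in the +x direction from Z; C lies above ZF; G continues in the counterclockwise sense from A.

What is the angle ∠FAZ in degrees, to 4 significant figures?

21.73°

Z is at the origin; Z and F share the same y with |ZF| = 34.0 and F on the +x side, so F = (34.00, 0.000). The tangent condition forces CF to be normal to ZF, so C = F + (0, 13.2) = (34.00, 13.20). On A1, F sits at bearing -90° from C; a 60° counterclockwise sweep puts A at bearing -30°, so A = C + 13.2·(cos -30°, sin -30°) = (45.43, 6.600). Then cos ∠FAZ = AF·AZ / (|AF||AZ|), giving 21.73°.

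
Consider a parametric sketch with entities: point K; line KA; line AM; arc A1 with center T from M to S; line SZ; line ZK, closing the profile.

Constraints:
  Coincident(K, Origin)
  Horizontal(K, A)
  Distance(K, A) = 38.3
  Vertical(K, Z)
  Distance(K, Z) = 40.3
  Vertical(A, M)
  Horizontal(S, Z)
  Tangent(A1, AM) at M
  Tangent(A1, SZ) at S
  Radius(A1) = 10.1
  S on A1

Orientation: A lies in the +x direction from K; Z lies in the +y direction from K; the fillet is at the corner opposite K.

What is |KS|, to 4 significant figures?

49.19

The virtual corner opposite K is at (38.30, 40.30). A1 meets AM tangentially, so TM is at right angles to AM and since A1 is tangent to SZ there, TS ⟂ SZ, with radius 10.1, so the center T sits 10.1 in from both sides at T = (28.20, 30.20). That places the tangent points at M = (38.30, 30.20) on AM and S = (28.20, 40.30) on SZ. Then |KS| = |S − K| = 49.19.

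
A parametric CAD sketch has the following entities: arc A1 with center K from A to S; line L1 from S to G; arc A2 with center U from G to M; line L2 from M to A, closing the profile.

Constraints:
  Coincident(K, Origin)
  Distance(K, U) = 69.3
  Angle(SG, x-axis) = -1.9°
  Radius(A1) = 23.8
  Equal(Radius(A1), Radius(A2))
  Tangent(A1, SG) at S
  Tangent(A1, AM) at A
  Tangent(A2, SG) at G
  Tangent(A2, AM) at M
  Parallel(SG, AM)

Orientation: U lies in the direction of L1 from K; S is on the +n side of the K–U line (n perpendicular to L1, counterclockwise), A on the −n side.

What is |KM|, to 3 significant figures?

73.3

Tangency of A1 to both parallel lines with radius 23.8 puts S and A at K ± 23.8·n: S = (0.789, 23.8), A = (-0.789, -23.8). Equal radii place G and M the same way about U: G = U + 23.8·n = (70.1, 21.5), M = U − 23.8·n = (68.5, -26.1). Then |KM| = |M − K| = 73.3.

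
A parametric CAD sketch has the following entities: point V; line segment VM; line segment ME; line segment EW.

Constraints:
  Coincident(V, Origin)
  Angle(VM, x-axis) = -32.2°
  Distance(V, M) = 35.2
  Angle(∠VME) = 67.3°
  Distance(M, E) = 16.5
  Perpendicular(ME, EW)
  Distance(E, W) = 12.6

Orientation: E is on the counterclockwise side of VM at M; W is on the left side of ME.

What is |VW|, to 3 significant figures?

20.1

V is at the origin; VM runs at -32.2° with length 35.2, so M = 35.2·(cos -32.2°, sin -32.2°) = (29.8, -18.8). ∠VME = 67.3°, so ME runs at -32.2° + (180° − 67.3°) = 80.5° from the x-axis; with |ME| = 16.5, E = M + 16.5·(cos 80.5°, sin 80.5°) = (32.5, -2.48). ME is perpendicular to EW; with |EW| = 12.6 on the left of ME, W = E + 12.6·(-0.986, 0.165) = (20.1, -0.404). Then |VW| = |W − V| = 20.1.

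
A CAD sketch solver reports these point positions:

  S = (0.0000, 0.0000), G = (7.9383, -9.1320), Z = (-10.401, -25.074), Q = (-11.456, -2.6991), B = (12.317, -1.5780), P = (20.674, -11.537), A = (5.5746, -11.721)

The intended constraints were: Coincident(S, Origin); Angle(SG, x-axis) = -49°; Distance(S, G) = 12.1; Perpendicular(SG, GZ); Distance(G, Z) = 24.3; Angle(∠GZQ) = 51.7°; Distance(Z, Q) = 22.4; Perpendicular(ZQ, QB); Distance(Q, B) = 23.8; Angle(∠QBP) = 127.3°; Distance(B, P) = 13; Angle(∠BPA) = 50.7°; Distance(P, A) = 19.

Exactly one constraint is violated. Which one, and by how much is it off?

Distance(P, A) = 19 — off by 3.90.

S = (0.00, 0.00) ✓; SG at -49.00° ✓; |SG| = 12.10 ✓; ∠(SG, GZ) = 90.00° ✓; |GZ| = 24.30 ✓; ∠GZQ = 51.70° ✓; |ZQ| = 22.40 ✓; ∠(ZQ, QB) = 90.00° ✓; |QB| = 23.80 ✓; ∠QBP = 127.3° ✓; |BP| = 13.00 ✓; ∠BPA = 50.70° ✓; |PA| = 15.10 ✗.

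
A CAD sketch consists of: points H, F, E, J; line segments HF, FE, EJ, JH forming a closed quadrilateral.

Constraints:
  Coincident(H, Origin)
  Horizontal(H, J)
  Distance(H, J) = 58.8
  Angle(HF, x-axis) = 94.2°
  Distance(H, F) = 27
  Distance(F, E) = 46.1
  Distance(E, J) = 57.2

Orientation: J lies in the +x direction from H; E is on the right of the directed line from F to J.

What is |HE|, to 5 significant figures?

19.272

H is at the origin; H and J share the same y with |HJ| = 58.8 and J in +x, so J = (58.8, 0). HF runs at 94.2° with |HF| = 27.0, so F = (-1.9774, 26.927). E is determined by |FE| = 46.1 and |EJ| = 57.2 together: it lies at the intersection of circle(F, 46.1) and circle(J, 57.2). With |FJ| = 66.475, the foot of the radical line on FJ is 24.613 from F and the perpendicular offset is √(46.1² − 24.613²) = 38.979. Taking the right-of-FJ solution: E = (4.7365, -18.681).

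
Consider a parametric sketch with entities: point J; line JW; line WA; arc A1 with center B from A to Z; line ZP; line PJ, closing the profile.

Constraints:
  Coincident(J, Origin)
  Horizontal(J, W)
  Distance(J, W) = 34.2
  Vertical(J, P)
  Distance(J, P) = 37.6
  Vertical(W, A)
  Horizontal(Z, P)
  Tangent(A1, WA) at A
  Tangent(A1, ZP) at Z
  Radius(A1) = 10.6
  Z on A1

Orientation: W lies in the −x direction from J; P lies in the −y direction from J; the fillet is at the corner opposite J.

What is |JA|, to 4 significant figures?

43.57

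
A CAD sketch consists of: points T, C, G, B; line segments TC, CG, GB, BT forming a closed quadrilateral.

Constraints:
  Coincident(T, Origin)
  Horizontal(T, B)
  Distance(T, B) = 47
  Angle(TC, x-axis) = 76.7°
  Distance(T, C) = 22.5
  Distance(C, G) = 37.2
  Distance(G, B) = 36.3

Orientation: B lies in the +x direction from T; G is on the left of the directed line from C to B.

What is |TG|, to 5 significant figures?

53.359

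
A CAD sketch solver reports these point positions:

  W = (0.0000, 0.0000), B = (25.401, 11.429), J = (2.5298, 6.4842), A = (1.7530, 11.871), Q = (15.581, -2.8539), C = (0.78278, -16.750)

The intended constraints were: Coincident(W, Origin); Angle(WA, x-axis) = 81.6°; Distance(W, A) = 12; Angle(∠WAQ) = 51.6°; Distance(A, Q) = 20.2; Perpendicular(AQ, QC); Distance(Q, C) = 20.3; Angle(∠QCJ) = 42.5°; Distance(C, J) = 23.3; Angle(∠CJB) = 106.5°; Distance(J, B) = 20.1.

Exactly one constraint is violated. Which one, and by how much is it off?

Distance(J, B) = 20.1 — off by 3.30.

W = (0.00, 0.00) ✓; WA at 81.60° ✓; |WA| = 12.00 ✓; ∠WAQ = 51.60° ✓; |AQ| = 20.20 ✓; ∠(AQ, QC) = 90.00° ✓; |QC| = 20.30 ✓; ∠QCJ = 42.50° ✓; |CJ| = 23.30 ✓; ∠CJB = 106.5° ✓; |JB| = 23.40 ✗.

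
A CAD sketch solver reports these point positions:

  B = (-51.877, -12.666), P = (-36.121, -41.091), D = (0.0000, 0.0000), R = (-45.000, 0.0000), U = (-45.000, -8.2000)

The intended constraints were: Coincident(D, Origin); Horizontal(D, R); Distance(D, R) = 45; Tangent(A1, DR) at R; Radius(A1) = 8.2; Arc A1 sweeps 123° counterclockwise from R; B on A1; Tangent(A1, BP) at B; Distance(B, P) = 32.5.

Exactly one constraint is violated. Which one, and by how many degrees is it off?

Tangent(A1, BP) at B — off by 4.00°.

D = (0.00, 0.00) ✓; D.y = 0.00, R.y = 0.00 ✓; |DR| = 45.00 ✓; ∠(UR, RD) = 90.00° ✓; |UR| = 8.200 ✓; bearing(U→B) − bearing(U→R) = 123.0° ✓; |UB| = 8.200 ✓; ∠(UB, BP) = 94.00° ✗; |BP| = 32.50 ✓.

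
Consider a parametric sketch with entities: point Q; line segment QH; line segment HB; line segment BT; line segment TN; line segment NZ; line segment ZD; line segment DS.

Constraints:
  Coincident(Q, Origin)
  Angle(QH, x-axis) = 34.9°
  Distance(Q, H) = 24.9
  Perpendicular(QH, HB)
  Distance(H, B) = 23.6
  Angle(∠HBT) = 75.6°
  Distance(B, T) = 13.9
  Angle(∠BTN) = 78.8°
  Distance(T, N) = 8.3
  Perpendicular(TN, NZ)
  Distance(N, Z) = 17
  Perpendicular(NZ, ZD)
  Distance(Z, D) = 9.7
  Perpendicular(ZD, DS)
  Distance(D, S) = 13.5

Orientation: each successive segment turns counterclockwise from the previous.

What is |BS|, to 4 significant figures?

10.93

NZ is perpendicular to ZD, so ZD runs at 150.5°; with |ZD| = 9.7, D = (5.008, 38.55). The perpendicularity gives DS at right angles to ZD, so DS runs at -119.5°; with |DS| = 13.5, S = (-1.640, 26.80). Then |BS| = |S − B| = 10.93.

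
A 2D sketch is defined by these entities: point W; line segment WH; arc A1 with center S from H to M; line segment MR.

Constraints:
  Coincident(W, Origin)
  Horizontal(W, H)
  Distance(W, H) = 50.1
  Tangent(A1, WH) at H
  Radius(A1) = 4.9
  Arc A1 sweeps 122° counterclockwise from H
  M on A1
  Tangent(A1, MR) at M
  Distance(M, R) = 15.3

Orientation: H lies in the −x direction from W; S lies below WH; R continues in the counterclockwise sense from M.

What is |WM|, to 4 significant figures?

54.77

W is at the origin; W and H share the same y with |WH| = 50.1 and H on the −x side, so H = (-50.10, 0.000). Since A1 is tangent to WH there, SH ⟂ WH, so S = H + (0, -4.9) = (-50.10, -4.900). On A1, H sits at bearing 90° from S; a 122° counterclockwise sweep puts M at bearing 212°, so M = S + 4.9·(cos 212°, sin 212°) = (-54.26, -7.497). Then |WM| = |M − W| = 54.77.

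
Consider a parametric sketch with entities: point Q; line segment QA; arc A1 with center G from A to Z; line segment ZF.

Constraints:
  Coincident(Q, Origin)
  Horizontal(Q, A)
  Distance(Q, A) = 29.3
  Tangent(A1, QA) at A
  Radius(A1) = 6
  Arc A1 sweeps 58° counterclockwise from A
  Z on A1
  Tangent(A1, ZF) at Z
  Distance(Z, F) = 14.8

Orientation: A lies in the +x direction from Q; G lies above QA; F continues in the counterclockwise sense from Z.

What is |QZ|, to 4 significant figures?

34.50

Q is at the origin; QA is horizontal with |QA| = 29.3 and A on the +x side, so A = (29.30, 0.000). Tangency of A1 to QA means the radius GA is perpendicular to QA, so G = A + (0, 6) = (29.30, 6.000). On A1, A sits at bearing -90° from G; a 58° counterclockwise sweep puts Z at bearing -32°, so Z = G + 6.0·(cos -32°, sin -32°) = (34.39, 2.820). Then |QZ| = |Z − Q| = 34.50.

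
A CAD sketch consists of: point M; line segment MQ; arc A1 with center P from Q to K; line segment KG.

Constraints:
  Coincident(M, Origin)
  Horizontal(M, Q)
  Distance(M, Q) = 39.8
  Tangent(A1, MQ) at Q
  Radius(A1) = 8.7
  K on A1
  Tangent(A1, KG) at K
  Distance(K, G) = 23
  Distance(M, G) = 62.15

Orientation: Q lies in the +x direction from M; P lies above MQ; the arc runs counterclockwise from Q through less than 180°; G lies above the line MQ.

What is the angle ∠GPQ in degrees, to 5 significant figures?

139.42°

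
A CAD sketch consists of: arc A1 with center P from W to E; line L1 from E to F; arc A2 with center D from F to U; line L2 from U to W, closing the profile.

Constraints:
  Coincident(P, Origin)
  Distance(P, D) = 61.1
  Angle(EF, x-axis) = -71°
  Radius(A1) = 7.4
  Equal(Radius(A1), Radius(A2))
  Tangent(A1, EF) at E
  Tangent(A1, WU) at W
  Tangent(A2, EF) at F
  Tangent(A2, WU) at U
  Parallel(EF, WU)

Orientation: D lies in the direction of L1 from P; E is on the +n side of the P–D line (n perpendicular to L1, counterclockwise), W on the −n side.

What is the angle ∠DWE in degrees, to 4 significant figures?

83.09°

The slot axis is L1's direction at -71.0°, so u = (cos -71.0°, sin -71.0°) = (0.3256, -0.9455) and n = (−sin -71.0°, cos -71.0°) = (0.9455, 0.3256). P is at the origin and D lies 61.1 along u from P, so D = 61.1·u = (19.89, -57.77). Tangency of A1 to both parallel lines with radius 7.4 puts E and W at P ± 7.4·n: E = (6.997, 2.409), W = (-6.997, -2.409). Then cos ∠DWE = WD·WE / (|WD||WE|), giving 83.09°.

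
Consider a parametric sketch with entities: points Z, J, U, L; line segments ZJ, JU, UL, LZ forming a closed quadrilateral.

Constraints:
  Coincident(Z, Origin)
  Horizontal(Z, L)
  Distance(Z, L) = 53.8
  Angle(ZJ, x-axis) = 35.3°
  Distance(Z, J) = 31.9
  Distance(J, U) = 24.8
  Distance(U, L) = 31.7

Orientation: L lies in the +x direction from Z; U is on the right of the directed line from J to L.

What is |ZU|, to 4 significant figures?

23.52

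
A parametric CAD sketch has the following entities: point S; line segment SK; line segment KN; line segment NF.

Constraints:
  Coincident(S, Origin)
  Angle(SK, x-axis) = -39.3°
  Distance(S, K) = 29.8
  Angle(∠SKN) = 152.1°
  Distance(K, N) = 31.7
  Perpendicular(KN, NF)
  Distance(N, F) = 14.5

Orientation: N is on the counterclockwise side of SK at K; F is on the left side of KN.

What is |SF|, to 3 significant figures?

58.0

∠SKN = 152.1°, so KN runs at -39.3° + (180° − 152.1°) = -11.4° from the x-axis; with |KN| = 31.7, N = K + 31.7·(cos -11.4°, sin -11.4°) = (54.1, -25.1). KN is perpendicular to NF; with |NF| = 14.5 on the left of KN, F = N + 14.5·(0.198, 0.980) = (57.0, -10.9). Then |SF| = |F − S| = 58.0.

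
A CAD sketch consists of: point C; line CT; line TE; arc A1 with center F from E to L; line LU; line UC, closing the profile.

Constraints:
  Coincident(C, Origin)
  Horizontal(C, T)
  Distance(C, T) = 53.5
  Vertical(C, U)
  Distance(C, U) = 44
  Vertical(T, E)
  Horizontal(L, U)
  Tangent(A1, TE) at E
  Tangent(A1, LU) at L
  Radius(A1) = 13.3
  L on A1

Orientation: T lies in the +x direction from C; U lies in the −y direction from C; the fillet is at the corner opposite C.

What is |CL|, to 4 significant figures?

59.60

C is at the origin; CT is horizontal with |CT| = 53.5 and T on the +x side, so T = (53.50, 0.000). C and U share the same x with |CU| = 44.0 and U on the −y side, so U = (0.000, -44.00). The virtual corner opposite C is at (53.50, -44.00). Tangency of A1 to TE means the radius FE is perpendicular to TE and the tangent condition forces FL to be normal to LU, with radius 13.3, so the center F sits 13.3 in from both sides at F = (40.20, -30.70). That places the tangent points at E = (53.50, -30.70) on TE and L = (40.20, -44.00) on LU. Then |CL| = |L − C| = 59.60.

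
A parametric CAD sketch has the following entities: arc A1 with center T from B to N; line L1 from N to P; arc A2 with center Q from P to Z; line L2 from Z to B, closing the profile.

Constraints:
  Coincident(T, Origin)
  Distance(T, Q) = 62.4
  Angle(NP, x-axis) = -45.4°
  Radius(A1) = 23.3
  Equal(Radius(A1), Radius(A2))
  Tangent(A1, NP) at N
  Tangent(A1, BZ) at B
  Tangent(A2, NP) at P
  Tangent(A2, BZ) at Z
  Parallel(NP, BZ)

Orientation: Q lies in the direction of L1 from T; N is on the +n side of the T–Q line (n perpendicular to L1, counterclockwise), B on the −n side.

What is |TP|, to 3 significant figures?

66.6

Tangency of A1 to both parallel lines with radius 23.3 puts N and B at T ± 23.3·n: N = (16.6, 16.4), B = (-16.6, -16.4). Equal radii place P and Z the same way about Q: P = Q + 23.3·n = (60.4, -28.1), Z = Q − 23.3·n = (27.2, -60.8). Then |TP| = |P − T| = 66.6.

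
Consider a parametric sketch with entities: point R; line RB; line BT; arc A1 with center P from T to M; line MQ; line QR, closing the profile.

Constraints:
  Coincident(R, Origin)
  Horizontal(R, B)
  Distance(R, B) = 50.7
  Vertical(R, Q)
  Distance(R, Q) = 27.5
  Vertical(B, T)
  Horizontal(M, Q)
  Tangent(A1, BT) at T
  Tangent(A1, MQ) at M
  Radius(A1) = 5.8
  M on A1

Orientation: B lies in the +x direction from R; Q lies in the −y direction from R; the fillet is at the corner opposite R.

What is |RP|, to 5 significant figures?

49.869

R and Q share the same x with |RQ| = 27.5 and Q on the −y side, so Q = (0.0000, -27.500). The virtual corner opposite R is at (50.700, -27.500). Tangency of A1 to BT means the radius PT is perpendicular to BT and tangency of A1 to MQ means the radius PM is perpendicular to MQ, with radius 5.8, so the center P sits 5.8 in from both sides at P = (44.900, -21.700). Then |RP| = |P − R| = 49.869.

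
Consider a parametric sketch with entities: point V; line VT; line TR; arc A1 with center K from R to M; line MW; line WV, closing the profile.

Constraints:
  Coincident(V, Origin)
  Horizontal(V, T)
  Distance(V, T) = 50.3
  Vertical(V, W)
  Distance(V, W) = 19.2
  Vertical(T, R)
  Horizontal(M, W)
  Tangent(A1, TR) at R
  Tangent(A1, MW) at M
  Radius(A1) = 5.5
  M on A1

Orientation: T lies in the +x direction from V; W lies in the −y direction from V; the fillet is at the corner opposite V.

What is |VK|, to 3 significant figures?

46.8

V is at the origin; VT is horizontal with |VT| = 50.3 and T on the +x side, so T = (50.3, 0.00). V and W share the same x with |VW| = 19.2 and W on the −y side, so W = (0.00, -19.2). The virtual corner opposite V is at (50.3, -19.2). The tangent condition forces KR to be normal to TR and tangency of A1 to MW means the radius KM is perpendicular to MW, with radius 5.5, so the center K sits 5.5 in from both sides at K = (44.8, -13.7). Then |VK| = |K − V| = 46.8.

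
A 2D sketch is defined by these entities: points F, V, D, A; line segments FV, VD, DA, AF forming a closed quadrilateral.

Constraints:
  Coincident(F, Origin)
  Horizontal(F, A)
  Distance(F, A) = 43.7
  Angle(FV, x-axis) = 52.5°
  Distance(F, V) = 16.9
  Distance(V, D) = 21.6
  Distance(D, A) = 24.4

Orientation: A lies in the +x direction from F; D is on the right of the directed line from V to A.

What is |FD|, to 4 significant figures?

20.86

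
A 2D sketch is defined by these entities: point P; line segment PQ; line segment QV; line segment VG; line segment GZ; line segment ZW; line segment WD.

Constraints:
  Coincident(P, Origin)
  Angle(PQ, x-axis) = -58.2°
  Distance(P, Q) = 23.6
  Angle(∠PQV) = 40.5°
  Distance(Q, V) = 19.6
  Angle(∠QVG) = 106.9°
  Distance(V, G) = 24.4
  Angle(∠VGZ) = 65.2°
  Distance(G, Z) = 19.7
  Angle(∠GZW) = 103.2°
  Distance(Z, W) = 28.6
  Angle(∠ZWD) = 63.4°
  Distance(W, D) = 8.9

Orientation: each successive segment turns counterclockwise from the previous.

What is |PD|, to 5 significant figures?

20.579

P is at the origin; PQ runs at -58.2° with length 23.6, so Q = (12.436, -20.057). ∠PQV = 40.5° gives QV at 81.300° from the x-axis; with |QV| = 19.6, V = (15.401, -0.68299). ∠QVG = 106.9° gives VG at 154.40° from the x-axis; with |VG| = 24.4, G = (-6.6038, 9.8599). ∠VGZ = 65.2° gives GZ at -90.800° from the x-axis; with |GZ| = 19.7, Z = (-6.8789, -9.8382). ∠GZW = 103.2° gives ZW at -14.000° from the x-axis; with |ZW| = 28.6, W = (20.872, -16.757). ∠ZWD = 63.4° gives WD at 102.60° from the x-axis; with |WD| = 8.9, D = (18.930, -8.0715). Then |PD| = |D − P| = 20.579.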